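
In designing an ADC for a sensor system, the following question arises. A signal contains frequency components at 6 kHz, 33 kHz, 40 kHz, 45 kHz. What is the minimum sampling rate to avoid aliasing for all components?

The highest frequency component is f_max = 45 kHz.
Nyquist rate = 2 * f_max = 2 * 45 kHz = 90 kHz.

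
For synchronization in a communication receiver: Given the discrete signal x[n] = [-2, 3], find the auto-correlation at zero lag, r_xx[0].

The auto-correlation at zero lag r_xx[0] equals the signal energy.
r_xx[0] = sum of x[n]^2 = (-2)^2 + 3^2
= 4 + 9 = 13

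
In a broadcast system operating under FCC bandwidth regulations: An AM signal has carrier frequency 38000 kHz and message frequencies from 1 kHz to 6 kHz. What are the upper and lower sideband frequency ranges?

Upper sideband (USB) = fc + [fm_low, fm_high] = 38000 + [1, 6] = [38001, 38006] kHz
Lower sideband (LSB) = fc - [fm_high, fm_low] = 38000 - [6, 1] = [37994, 37999] kHz
Total occupied spectrum: 37994 kHz to 38006 kHz (plus carrier at 38000 kHz)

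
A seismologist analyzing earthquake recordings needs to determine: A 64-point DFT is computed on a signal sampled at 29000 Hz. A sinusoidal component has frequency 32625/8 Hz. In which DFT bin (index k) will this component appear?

DFT frequency resolution = f_s/N = 29000/64 = 3625/8 Hz
Bin index k = f_signal / resolution = 32625/8 / 3625/8 = 9
The signal frequency 32625/8 Hz falls in DFT bin k = 9.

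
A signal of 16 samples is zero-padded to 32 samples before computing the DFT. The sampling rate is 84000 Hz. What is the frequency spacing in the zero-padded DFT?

Original DFT: N = 16, resolution = f_s/N = 84000/16 = 5250 Hz
Zero-padded DFT: N = 32, resolution = f_s/N = 84000/32 = 2625 Hz
Zero-padding interpolates the spectrum (finer frequency grid)
but does NOT improve the true spectral resolution (ability to resolve close frequencies).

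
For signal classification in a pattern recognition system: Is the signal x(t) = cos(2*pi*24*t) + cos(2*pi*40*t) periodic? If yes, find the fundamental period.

f1 = 24 Hz, f2 = 40 Hz
Period T1 = 1/24, T2 = 1/40
Ratio T1/T2 = 40/24, which is rational.
The signal is periodic with fundamental period T = 1/GCD(24,40) = 1/8 s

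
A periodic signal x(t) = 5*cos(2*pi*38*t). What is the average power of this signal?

Average power of A*cos(wt) is A^2/2.
P = 5^2 / 2 = 25/2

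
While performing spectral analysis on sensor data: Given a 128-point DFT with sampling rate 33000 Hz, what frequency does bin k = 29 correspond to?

The frequency of DFT bin k is: f_k = k * f_s / N
f_29 = 29 * 33000 / 128 = 119625/16 Hz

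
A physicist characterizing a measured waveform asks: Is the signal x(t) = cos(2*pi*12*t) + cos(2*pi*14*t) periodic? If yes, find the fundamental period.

f1 = 12 Hz, f2 = 14 Hz
Period T1 = 1/12, T2 = 1/14
Ratio T1/T2 = 14/12, which is rational.
The signal is periodic with fundamental period T = 1/GCD(12,14) = 1/2 s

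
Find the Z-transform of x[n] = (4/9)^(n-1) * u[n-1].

Time-shifting property: if X(z) = Z{x[n]}, then Z{x[n-d]} = z^(-d) * X(z)
X(z) = z/(z - 4/9) for x[n] = (4/9)^n * u[n]
Z{x[n-1]} = z^(-1) * z/(z - 4/9) = 1/(z - 4/9)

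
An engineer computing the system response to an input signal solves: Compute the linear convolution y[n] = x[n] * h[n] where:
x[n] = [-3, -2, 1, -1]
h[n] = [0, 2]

y[n] = sum_k x[k]*h[n-k]. Output length = len(x) + len(h) - 1 = 4 + 2 - 1 = 5.
y[0] = -3*0 = 0
y[1] = -2*0 + -3*2 = -6
y[2] = 1*0 + -2*2 = -4
y[3] = -1*0 + 1*2 = 2
y[4] = -1*2 = -2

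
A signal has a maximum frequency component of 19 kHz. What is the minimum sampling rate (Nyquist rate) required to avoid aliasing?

By the Nyquist-Shannon sampling theorem,
the minimum sampling rate (Nyquist rate) must be at least 2 * f_max.
Nyquist rate = 2 * 19 kHz = 38 kHz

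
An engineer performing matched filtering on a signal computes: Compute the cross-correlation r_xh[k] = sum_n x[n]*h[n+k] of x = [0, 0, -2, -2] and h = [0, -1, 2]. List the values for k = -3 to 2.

Both sequences indexed from 0 and zero outside their support.
Lags with overlap: k = -3 to 2.
  r_xh[-3] = x[3]*h[0] = 0
  r_xh[-2] = x[2]*h[0] + x[3]*h[1] = 2
  r_xh[-1] = x[1]*h[0] + x[2]*h[1] + x[3]*h[2] = -2
  r_xh[0] = x[0]*h[0] + x[1]*h[1] + x[2]*h[2] = -4
  r_xh[1] = x[0]*h[1] + x[1]*h[2] = 0
  r_xh[2] = x[0]*h[2] = 0
r_xh = [0, 2, -2, -4, 0, 0] (for k = -3, ..., 2)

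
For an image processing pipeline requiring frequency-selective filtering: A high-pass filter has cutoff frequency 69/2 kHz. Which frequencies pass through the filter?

A high-pass filter passes all frequencies above the cutoff frequency 69/2 kHz and attenuates lower frequencies.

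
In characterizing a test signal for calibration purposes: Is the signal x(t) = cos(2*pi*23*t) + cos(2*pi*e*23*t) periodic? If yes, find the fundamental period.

f1 = 23 Hz, f2 = 23*e Hz
Ratio f2/f1 = e, which is irrational.
Since the frequency ratio is irrational, no common period exists.
The signal is not periodic.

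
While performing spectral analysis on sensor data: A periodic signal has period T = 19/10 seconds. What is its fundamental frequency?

The fundamental frequency is the reciprocal of the period.
f = 1/T = 1/(19/10) = 10/19 Hz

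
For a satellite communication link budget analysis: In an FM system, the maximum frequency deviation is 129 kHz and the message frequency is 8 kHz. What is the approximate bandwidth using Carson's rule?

Carson's rule: BW = 2*(delta_f + f_m)
= 2*(129 + 8) kHz = 274 kHz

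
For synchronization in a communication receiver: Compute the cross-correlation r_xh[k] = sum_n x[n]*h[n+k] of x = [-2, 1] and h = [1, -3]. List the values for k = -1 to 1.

Both sequences indexed from 0 and zero outside their support.
Lags with overlap: k = -1 to 1.
  r_xh[-1] = x[1]*h[0] = 1
  r_xh[0] = x[0]*h[0] + x[1]*h[1] = -5
  r_xh[1] = x[0]*h[1] = 6
r_xh = [1, -5, 6] (for k = -1, ..., 1)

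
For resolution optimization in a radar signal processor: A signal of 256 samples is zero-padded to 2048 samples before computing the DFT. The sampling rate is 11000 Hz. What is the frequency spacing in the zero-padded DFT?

Original DFT: N = 256, resolution = f_s/N = 11000/256 = 1375/32 Hz
Zero-padded DFT: N = 2048, resolution = f_s/N = 11000/2048 = 1375/256 Hz
Zero-padding interpolates the spectrum (finer frequency grid)
but does NOT improve the true spectral resolution (ability to resolve close frequencies).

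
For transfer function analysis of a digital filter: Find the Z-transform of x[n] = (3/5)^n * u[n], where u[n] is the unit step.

The Z-transform of a^n * u[n] is z/(z-a) for |z| > |a|.
Here a = 3/5, so X(z) = z/(z - (3/5)) = 5z/(5z - 3)
ROC: |z| > 3/5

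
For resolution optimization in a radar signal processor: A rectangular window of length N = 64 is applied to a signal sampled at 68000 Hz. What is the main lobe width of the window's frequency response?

For a rectangular window of length N,
the main lobe width in frequency is 2*f_s/N.
= 2*68000/64 = 2125 Hz
This determines the minimum frequency separation for resolving two sinusoids.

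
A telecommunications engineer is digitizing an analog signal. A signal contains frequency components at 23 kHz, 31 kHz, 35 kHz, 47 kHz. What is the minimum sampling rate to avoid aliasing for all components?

The highest frequency component is f_max = 47 kHz.
Nyquist rate = 2 * f_max = 2 * 47 kHz = 94 kHz.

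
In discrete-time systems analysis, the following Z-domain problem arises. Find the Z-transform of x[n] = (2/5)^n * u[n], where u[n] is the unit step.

The Z-transform of a^n * u[n] is z/(z-a) for |z| > |a|.
Here a = 2/5, so X(z) = z/(z - (2/5)) = 5z/(5z - 2)
ROC: |z| > 2/5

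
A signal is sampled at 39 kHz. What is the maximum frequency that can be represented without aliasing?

The maximum frequency that can be represented without aliasing
is the Nyquist frequency: f_max = f_s / 2 = 39 kHz / 2 = 39/2 kHz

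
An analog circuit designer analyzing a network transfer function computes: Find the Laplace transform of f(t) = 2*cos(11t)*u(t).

Standard pair: cos(wt)*u(t) <-> s/(s^2+w^2)
With w = 11: L{2*cos(11t)*u(t)} = 2s/(s^2+121)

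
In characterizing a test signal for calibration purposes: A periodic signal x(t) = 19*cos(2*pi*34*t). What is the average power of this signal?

Average power of A*cos(wt) is A^2/2.
P = 19^2 / 2 = 361/2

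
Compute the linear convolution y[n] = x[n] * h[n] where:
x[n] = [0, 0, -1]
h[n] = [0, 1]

y[n] = sum_k x[k]*h[n-k]. Output length = len(x) + len(h) - 1 = 3 + 2 - 1 = 4.
y[0] = 0*0 = 0
y[1] = 0*0 + 0*1 = 0
y[2] = -1*0 + 0*1 = 0
y[3] = -1*1 = -1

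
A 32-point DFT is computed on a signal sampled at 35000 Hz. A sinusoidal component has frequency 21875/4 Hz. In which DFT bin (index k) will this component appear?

DFT frequency resolution = f_s/N = 35000/32 = 4375/4 Hz
Bin index k = f_signal / resolution = 21875/4 / 4375/4 = 5
The signal frequency 21875/4 Hz falls in DFT bin k = 5.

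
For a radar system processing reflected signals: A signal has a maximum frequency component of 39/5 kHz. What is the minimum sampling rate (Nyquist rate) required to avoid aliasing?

By the Nyquist-Shannon sampling theorem,
the minimum sampling rate (Nyquist rate) must be at least 2 * f_max.
Nyquist rate = 2 * 39/5 kHz = 78/5 kHz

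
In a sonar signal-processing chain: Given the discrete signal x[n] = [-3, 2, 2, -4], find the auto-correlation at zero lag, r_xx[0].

The auto-correlation at zero lag r_xx[0] equals the signal energy.
r_xx[0] = sum of x[n]^2 = (-3)^2 + 2^2 + 2^2 + (-4)^2
= 9 + 4 + 4 + 16 = 33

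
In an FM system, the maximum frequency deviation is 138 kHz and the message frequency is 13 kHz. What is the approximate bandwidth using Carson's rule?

Carson's rule: BW = 2*(delta_f + f_m)
= 2*(138 + 13) kHz = 302 kHz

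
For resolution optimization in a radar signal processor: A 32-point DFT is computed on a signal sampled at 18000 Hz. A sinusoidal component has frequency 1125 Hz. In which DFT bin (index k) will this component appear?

DFT frequency resolution = f_s/N = 18000/32 = 1125/2 Hz
Bin index k = f_signal / resolution = 1125 / 1125/2 = 2
The signal frequency 1125 Hz falls in DFT bin k = 2.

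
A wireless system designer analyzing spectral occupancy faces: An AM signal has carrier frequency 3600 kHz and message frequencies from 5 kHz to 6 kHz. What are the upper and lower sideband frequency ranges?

Upper sideband (USB) = fc + [fm_low, fm_high] = 3600 + [5, 6] = [3605, 3606] kHz
Lower sideband (LSB) = fc - [fm_high, fm_low] = 3600 - [6, 5] = [3594, 3595] kHz
Total occupied spectrum: 3594 kHz to 3606 kHz (plus carrier at 3600 kHz)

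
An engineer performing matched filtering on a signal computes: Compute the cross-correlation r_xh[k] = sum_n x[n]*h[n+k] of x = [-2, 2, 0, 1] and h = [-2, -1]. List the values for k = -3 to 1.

Both sequences indexed from 0 and zero outside their support.
Lags with overlap: k = -3 to 1.
  r_xh[-3] = x[3]*h[0] = -2
  r_xh[-2] = x[2]*h[0] + x[3]*h[1] = -1
  r_xh[-1] = x[1]*h[0] + x[2]*h[1] = -4
  r_xh[0] = x[0]*h[0] + x[1]*h[1] = 2
  r_xh[1] = x[0]*h[1] = 2
r_xh = [-2, -1, -4, 2, 2] (for k = -3, ..., 1)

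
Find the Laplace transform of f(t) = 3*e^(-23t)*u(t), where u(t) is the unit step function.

Standard Laplace transform pair:
e^(-at)*u(t) <-> 1/(s+a)
With a = 23: L{3*e^(-23t)*u(t)} = 3/(s+23), ROC: Re(s) > -23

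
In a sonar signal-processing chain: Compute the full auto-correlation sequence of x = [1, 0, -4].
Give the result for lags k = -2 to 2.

r_xx[k] = sum_m x[m]*x[m+k], indexed from 0, for k = -2 to 2:
  r_xx[-2] = x[2]*x[0] = -4
  r_xx[-1] = x[1]*x[0] + x[2]*x[1] = 0
  r_xx[0] = x[0]*x[0] + x[1]*x[1] + x[2]*x[2] = 17
  r_xx[1] = x[0]*x[1] + x[1]*x[2] = 0
  r_xx[2] = x[0]*x[2] = -4
r_xx = [-4, 0, 17, 0, -4]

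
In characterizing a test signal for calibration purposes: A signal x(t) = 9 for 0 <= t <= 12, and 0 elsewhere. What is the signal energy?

Energy = integral of |x(t)|^2 dt over the signal duration
= 9^2 * 12 = 81 * 12 = 972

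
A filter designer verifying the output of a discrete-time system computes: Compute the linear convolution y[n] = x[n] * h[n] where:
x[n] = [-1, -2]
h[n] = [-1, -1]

y[n] = sum_k x[k]*h[n-k]. Output length = len(x) + len(h) - 1 = 2 + 2 - 1 = 3.
y[0] = -1*-1 = 1
y[1] = -2*-1 + -1*-1 = 3
y[2] = -2*-1 = 2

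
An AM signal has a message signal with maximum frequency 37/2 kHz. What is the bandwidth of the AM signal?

In AM (double-sideband), the bandwidth is twice the message frequency.
BW = 2 * f_m = 2 * 37/2 kHz = 37 kHz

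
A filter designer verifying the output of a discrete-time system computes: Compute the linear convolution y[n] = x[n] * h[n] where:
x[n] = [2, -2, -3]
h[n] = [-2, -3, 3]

y[n] = sum_k x[k]*h[n-k]. Output length = len(x) + len(h) - 1 = 3 + 3 - 1 = 5.
y[0] = 2*-2 = -4
y[1] = -2*-2 + 2*-3 = -2
y[2] = -3*-2 + -2*-3 + 2*3 = 18
y[3] = -3*-3 + -2*3 = 3
y[4] = -3*3 = -9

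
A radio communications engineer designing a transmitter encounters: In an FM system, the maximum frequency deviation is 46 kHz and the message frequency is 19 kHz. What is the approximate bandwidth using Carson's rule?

Carson's rule: BW = 2*(delta_f + f_m)
= 2*(46 + 19) kHz = 130 kHz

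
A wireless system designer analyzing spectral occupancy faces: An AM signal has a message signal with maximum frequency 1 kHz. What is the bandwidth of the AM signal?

In AM (double-sideband), the bandwidth is twice the message frequency.
BW = 2 * f_m = 2 * 1 kHz = 2 kHz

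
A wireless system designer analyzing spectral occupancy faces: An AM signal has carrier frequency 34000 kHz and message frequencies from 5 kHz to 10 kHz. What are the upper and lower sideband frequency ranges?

Upper sideband (USB) = fc + [fm_low, fm_high] = 34000 + [5, 10] = [34005, 34010] kHz
Lower sideband (LSB) = fc - [fm_high, fm_low] = 34000 - [10, 5] = [33990, 33995] kHz
Total occupied spectrum: 33990 kHz to 34010 kHz (plus carrier at 34000 kHz)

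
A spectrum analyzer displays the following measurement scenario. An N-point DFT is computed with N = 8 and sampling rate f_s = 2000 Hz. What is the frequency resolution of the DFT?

DFT frequency resolution = f_s / N
= 2000 / 8 = 250 Hz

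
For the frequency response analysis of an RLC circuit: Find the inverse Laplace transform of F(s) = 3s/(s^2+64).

Standard pair: s/(s^2+w^2) <-> cos(wt)*u(t)
With k=3, w=8: f(t) = 3*cos(8t)*u(t)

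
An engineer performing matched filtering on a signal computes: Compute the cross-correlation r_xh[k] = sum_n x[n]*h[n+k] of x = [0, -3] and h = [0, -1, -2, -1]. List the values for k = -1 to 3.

Both sequences indexed from 0 and zero outside their support.
Lags with overlap: k = -1 to 3.
  r_xh[-1] = x[1]*h[0] = 0
  r_xh[0] = x[0]*h[0] + x[1]*h[1] = 3
  r_xh[1] = x[0]*h[1] + x[1]*h[2] = 6
  r_xh[2] = x[0]*h[2] + x[1]*h[3] = 3
  r_xh[3] = x[0]*h[3] = 0
r_xh = [0, 3, 6, 3, 0] (for k = -1, ..., 3)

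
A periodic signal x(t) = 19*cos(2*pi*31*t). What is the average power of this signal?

Average power of A*cos(wt) is A^2/2.
P = 19^2 / 2 = 361/2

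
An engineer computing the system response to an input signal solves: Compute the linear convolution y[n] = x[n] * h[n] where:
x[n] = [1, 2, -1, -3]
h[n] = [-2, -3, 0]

y[n] = sum_k x[k]*h[n-k]. Output length = len(x) + len(h) - 1 = 4 + 3 - 1 = 6.
y[0] = 1*-2 = -2
y[1] = 2*-2 + 1*-3 = -7
y[2] = -1*-2 + 2*-3 + 1*0 = -4
y[3] = -3*-2 + -1*-3 + 2*0 = 9
y[4] = -3*-3 + -1*0 = 9
y[5] = -3*0 = 0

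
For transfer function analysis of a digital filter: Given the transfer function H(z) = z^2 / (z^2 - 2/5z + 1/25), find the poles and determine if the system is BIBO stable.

Poles are roots of the denominator: z^2 - 2/5z + 1/25 = 0.
Quadratic formula: z = [-(-2/5) +/- sqrt((-2/5)^2 - 4*(1/25))] / 2
Discriminant = 4/25 - 4/25 = 0; sqrt = 0.
z = (2/5 +/- 0) / 2 = 1/5 (repeated root).
|p1| = 1/5, |p2| = 1/5.
For BIBO stability, all poles must lie inside the unit circle (|p| < 1).
System is STABLE since both |p| < 1.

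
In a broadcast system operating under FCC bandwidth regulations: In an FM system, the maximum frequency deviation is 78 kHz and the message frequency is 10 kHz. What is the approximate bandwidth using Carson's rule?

Carson's rule: BW = 2*(delta_f + f_m)
= 2*(78 + 10) kHz = 176 kHz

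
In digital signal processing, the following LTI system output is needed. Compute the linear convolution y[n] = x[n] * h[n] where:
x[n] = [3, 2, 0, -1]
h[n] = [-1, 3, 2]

y[n] = sum_k x[k]*h[n-k]. Output length = len(x) + len(h) - 1 = 4 + 3 - 1 = 6.
y[0] = 3*-1 = -3
y[1] = 2*-1 + 3*3 = 7
y[2] = 0*-1 + 2*3 + 3*2 = 12
y[3] = -1*-1 + 0*3 + 2*2 = 5
y[4] = -1*3 + 0*2 = -3
y[5] = -1*2 = -2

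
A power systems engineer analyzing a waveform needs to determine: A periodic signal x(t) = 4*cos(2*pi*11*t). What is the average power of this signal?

Average power of A*cos(wt) is A^2/2.
P = 4^2 / 2 = 16/2 = 8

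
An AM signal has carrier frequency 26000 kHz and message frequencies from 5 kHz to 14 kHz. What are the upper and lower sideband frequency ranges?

Upper sideband (USB) = fc + [fm_low, fm_high] = 26000 + [5, 14] = [26005, 26014] kHz
Lower sideband (LSB) = fc - [fm_high, fm_low] = 26000 - [14, 5] = [25986, 25995] kHz
Total occupied spectrum: 25986 kHz to 26014 kHz (plus carrier at 26000 kHz)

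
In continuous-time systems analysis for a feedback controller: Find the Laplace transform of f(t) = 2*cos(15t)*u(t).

Standard pair: cos(wt)*u(t) <-> s/(s^2+w^2)
With w = 15: L{2*cos(15t)*u(t)} = 2s/(s^2+225)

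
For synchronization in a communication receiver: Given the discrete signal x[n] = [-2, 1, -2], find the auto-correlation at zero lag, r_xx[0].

The auto-correlation at zero lag r_xx[0] equals the signal energy.
r_xx[0] = sum of x[n]^2 = (-2)^2 + 1^2 + (-2)^2
= 4 + 1 + 4 = 9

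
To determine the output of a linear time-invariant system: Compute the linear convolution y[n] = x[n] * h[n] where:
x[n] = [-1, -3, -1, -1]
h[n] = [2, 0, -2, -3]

y[n] = sum_k x[k]*h[n-k]. Output length = len(x) + len(h) - 1 = 4 + 4 - 1 = 7.
y[0] = -1*2 = -2
y[1] = -3*2 + -1*0 = -6
y[2] = -1*2 + -3*0 + -1*-2 = 0
y[3] = -1*2 + -1*0 + -3*-2 + -1*-3 = 7
y[4] = -1*0 + -1*-2 + -3*-3 = 11
y[5] = -1*-2 + -1*-3 = 5
y[6] = -1*-3 = 3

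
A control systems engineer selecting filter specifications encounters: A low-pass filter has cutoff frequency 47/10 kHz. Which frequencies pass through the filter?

A low-pass filter passes all frequencies below the cutoff frequency 47/10 kHz and attenuates higher frequencies.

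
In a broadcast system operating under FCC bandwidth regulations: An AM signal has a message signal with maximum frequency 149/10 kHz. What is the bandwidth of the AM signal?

In AM (double-sideband), the bandwidth is twice the message frequency.
BW = 2 * f_m = 2 * 149/10 kHz = 149/5 kHz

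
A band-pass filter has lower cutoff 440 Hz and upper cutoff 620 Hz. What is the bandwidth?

Bandwidth = f_high - f_low
= 620 Hz - 440 Hz = 180 Hz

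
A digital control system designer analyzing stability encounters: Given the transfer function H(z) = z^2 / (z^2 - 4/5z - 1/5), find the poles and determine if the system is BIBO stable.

Poles are roots of the denominator: z^2 - 4/5z - 1/5 = 0.
Quadratic formula: z = [-(-4/5) +/- sqrt((-4/5)^2 - 4*(-1/5))] / 2
Discriminant = 16/25 + 4/5 = 36/25; sqrt = 6/5.
z = (4/5 +/- 6/5) / 2 => z = 1 or z = -1/5.
|p1| = 1, |p2| = 1/5.
For BIBO stability, all poles must lie inside the unit circle (|p| < 1).
System is UNSTABLE since at least one |p| >= 1.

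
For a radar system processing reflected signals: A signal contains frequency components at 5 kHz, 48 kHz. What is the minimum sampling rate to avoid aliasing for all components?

The highest frequency component is f_max = 48 kHz.
Nyquist rate = 2 * f_max = 2 * 48 kHz = 96 kHz.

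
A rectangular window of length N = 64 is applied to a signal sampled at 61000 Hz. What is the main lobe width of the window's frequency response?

For a rectangular window of length N,
the main lobe width in frequency is 2*f_s/N.
= 2*61000/64 = 7625/4 Hz
This determines the minimum frequency separation for resolving two sinusoids.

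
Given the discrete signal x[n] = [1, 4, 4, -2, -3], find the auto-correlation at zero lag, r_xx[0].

The auto-correlation at zero lag r_xx[0] equals the signal energy.
r_xx[0] = sum of x[n]^2 = 1^2 + 4^2 + 4^2 + (-2)^2 + (-3)^2
= 1 + 16 + 16 + 4 + 9 = 46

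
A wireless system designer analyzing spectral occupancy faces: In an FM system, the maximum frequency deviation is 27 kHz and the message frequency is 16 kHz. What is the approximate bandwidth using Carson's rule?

Carson's rule: BW = 2*(delta_f + f_m)
= 2*(27 + 16) kHz = 86 kHz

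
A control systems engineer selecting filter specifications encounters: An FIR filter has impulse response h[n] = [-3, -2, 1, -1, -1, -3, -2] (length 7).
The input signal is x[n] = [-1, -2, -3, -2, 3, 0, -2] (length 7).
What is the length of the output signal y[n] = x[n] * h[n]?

For linear convolution, the output length is:
len(y) = len(x) + len(h) - 1 = 7 + 7 - 1 = 13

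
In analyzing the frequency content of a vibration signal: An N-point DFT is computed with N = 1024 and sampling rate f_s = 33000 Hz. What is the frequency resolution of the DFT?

DFT frequency resolution = f_s / N
= 33000 / 1024 = 4125/128 Hz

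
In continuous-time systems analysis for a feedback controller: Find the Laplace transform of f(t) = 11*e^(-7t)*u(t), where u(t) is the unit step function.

Standard Laplace transform pair:
e^(-at)*u(t) <-> 1/(s+a)
With a = 7: L{11*e^(-7t)*u(t)} = 11/(s+7), ROC: Re(s) > -7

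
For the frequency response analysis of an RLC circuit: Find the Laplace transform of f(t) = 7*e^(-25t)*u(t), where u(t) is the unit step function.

Standard Laplace transform pair:
e^(-at)*u(t) <-> 1/(s+a)
With a = 25: L{7*e^(-25t)*u(t)} = 7/(s+25), ROC: Re(s) > -25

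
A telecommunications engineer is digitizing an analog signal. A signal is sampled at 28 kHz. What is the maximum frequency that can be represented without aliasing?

The maximum frequency that can be represented without aliasing
is the Nyquist frequency: f_max = f_s / 2 = 28 kHz / 2 = 14 kHz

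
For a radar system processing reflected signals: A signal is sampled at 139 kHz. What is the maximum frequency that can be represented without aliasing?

The maximum frequency that can be represented without aliasing
is the Nyquist frequency: f_max = f_s / 2 = 139 kHz / 2 = 139/2 kHz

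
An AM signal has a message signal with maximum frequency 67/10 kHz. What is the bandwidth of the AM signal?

In AM (double-sideband), the bandwidth is twice the message frequency.
BW = 2 * f_m = 2 * 67/10 kHz = 67/5 kHz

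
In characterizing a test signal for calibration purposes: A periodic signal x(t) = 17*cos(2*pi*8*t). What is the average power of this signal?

Average power of A*cos(wt) is A^2/2.
P = 17^2 / 2 = 289/2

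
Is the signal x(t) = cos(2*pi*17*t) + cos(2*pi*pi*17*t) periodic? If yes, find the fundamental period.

f1 = 17 Hz, f2 = 17*pi Hz
Ratio f2/f1 = pi, which is irrational.
Since the frequency ratio is irrational, no common period exists.
The signal is not periodic.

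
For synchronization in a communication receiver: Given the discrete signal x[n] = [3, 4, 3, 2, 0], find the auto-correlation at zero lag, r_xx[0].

The auto-correlation at zero lag r_xx[0] equals the signal energy.
r_xx[0] = sum of x[n]^2 = 3^2 + 4^2 + 3^2 + 2^2 + 0^2
= 9 + 16 + 9 + 4 + 0 = 38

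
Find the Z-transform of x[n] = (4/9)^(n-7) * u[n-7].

Time-shifting property: if X(z) = Z{x[n]}, then Z{x[n-d]} = z^(-d) * X(z)
X(z) = z/(z - 4/9) for x[n] = (4/9)^n * u[n]
Z{x[n-7]} = z^(-7) * z/(z - 4/9) = z^(-6)/(z - 4/9)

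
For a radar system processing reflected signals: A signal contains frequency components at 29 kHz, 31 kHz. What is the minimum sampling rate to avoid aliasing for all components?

The highest frequency component is f_max = 31 kHz.
Nyquist rate = 2 * f_max = 2 * 31 kHz = 62 kHz.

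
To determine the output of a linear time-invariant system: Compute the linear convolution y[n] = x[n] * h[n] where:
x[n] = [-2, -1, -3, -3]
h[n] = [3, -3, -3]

y[n] = sum_k x[k]*h[n-k]. Output length = len(x) + len(h) - 1 = 4 + 3 - 1 = 6.
y[0] = -2*3 = -6
y[1] = -1*3 + -2*-3 = 3
y[2] = -3*3 + -1*-3 + -2*-3 = 0
y[3] = -3*3 + -3*-3 + -1*-3 = 3
y[4] = -3*-3 + -3*-3 = 18
y[5] = -3*-3 = 9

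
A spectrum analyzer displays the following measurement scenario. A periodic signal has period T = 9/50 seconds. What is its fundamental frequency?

The fundamental frequency is the reciprocal of the period.
f = 1/T = 1/(9/50) = 50/9 Hz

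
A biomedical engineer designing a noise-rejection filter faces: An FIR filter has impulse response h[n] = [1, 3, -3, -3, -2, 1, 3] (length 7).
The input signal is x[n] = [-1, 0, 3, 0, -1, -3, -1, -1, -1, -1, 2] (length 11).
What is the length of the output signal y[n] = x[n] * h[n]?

For linear convolution, the output length is:
len(y) = len(x) + len(h) - 1 = 11 + 7 - 1 = 17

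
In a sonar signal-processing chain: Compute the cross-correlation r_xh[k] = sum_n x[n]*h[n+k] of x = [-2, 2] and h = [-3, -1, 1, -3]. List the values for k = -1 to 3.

Both sequences indexed from 0 and zero outside their support.
Lags with overlap: k = -1 to 3.
  r_xh[-1] = x[1]*h[0] = -6
  r_xh[0] = x[0]*h[0] + x[1]*h[1] = 4
  r_xh[1] = x[0]*h[1] + x[1]*h[2] = 4
  r_xh[2] = x[0]*h[2] + x[1]*h[3] = -8
  r_xh[3] = x[0]*h[3] = 6
r_xh = [-6, 4, 4, -8, 6] (for k = -1, ..., 3)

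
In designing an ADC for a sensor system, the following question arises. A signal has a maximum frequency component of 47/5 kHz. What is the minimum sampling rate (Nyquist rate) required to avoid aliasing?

By the Nyquist-Shannon sampling theorem,
the minimum sampling rate (Nyquist rate) must be at least 2 * f_max.
Nyquist rate = 2 * 47/5 kHz = 94/5 kHz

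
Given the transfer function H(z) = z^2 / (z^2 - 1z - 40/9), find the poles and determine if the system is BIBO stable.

Poles are roots of the denominator: z^2 - 1z - 40/9 = 0.
Quadratic formula: z = [-(-1) +/- sqrt((-1)^2 - 4*(-40/9))] / 2
Discriminant = 1 + 160/9 = 169/9; sqrt = 13/3.
z = (1 +/- 13/3) / 2 => z = 8/3 or z = -5/3.
|p1| = 5/3, |p2| = 8/3.
For BIBO stability, all poles must lie inside the unit circle (|p| < 1).
System is UNSTABLE since at least one |p| >= 1.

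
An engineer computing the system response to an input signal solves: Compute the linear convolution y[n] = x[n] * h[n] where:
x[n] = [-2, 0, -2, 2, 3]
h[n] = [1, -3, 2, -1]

y[n] = sum_k x[k]*h[n-k]. Output length = len(x) + len(h) - 1 = 5 + 4 - 1 = 8.
y[0] = -2*1 = -2
y[1] = 0*1 + -2*-3 = 6
y[2] = -2*1 + 0*-3 + -2*2 = -6
y[3] = 2*1 + -2*-3 + 0*2 + -2*-1 = 10
y[4] = 3*1 + 2*-3 + -2*2 + 0*-1 = -7
y[5] = 3*-3 + 2*2 + -2*-1 = -3
y[6] = 3*2 + 2*-1 = 4
y[7] = 3*-1 = -3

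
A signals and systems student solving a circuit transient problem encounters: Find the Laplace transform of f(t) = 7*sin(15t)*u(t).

Standard pair: sin(wt)*u(t) <-> w/(s^2+w^2)
With w = 15: L{7*sin(15t)*u(t)} = 105/(s^2+225)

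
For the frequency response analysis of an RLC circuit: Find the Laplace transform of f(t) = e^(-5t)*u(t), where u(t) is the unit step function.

Standard Laplace transform pair:
e^(-at)*u(t) <-> 1/(s+a)
With a = 5: L{e^(-5t)*u(t)} = 1/(s+5), ROC: Re(s) > -5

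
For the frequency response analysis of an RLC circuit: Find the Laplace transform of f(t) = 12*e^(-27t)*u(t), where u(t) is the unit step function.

Standard Laplace transform pair:
e^(-at)*u(t) <-> 1/(s+a)
With a = 27: L{12*e^(-27t)*u(t)} = 12/(s+27), ROC: Re(s) > -27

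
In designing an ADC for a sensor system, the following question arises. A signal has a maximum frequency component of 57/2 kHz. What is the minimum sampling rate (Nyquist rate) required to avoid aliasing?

By the Nyquist-Shannon sampling theorem,
the minimum sampling rate (Nyquist rate) must be at least 2 * f_max.
Nyquist rate = 2 * 57/2 kHz = 57 kHz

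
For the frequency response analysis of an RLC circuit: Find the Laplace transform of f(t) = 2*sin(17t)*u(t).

Standard pair: sin(wt)*u(t) <-> w/(s^2+w^2)
With w = 17: L{2*sin(17t)*u(t)} = 34/(s^2+289)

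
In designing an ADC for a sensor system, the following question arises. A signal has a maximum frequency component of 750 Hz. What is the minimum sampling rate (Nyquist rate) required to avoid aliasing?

By the Nyquist-Shannon sampling theorem,
the minimum sampling rate (Nyquist rate) must be at least 2 * f_max.
Nyquist rate = 2 * 750 Hz = 1500 Hz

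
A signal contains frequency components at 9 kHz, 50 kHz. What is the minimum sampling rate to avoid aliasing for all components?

The highest frequency component is f_max = 50 kHz.
Nyquist rate = 2 * f_max = 2 * 50 kHz = 100 kHz.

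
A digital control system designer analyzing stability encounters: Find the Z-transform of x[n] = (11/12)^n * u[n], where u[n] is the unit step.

The Z-transform of a^n * u[n] is z/(z-a) for |z| > |a|.
Here a = 11/12, so X(z) = z/(z - (11/12)) = 12z/(12z - 11)
ROC: |z| > 11/12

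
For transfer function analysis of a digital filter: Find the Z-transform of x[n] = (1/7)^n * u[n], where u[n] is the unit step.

The Z-transform of a^n * u[n] is z/(z-a) for |z| > |a|.
Here a = 1/7, so X(z) = z/(z - (1/7)) = 7z/(7z - 1)
ROC: |z| > 1/7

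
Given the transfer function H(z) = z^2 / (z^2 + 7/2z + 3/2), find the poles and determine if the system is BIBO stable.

Poles are roots of the denominator: z^2 + 7/2z + 3/2 = 0.
Quadratic formula: z = [-(7/2) +/- sqrt((7/2)^2 - 4*(3/2))] / 2
Discriminant = 49/4 - 6 = 25/4; sqrt = 5/2.
z = (-7/2 +/- 5/2) / 2 => z = -1/2 or z = -3.
|p1| = 3, |p2| = 1/2.
For BIBO stability, all poles must lie inside the unit circle (|p| < 1).
System is UNSTABLE since at least one |p| >= 1.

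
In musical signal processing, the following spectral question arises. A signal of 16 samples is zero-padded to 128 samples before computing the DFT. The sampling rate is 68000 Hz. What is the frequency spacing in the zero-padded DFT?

Original DFT: N = 16, resolution = f_s/N = 68000/16 = 4250 Hz
Zero-padded DFT: N = 128, resolution = f_s/N = 68000/128 = 2125/4 Hz
Zero-padding interpolates the spectrum (finer frequency grid)
but does NOT improve the true spectral resolution (ability to resolve close frequencies).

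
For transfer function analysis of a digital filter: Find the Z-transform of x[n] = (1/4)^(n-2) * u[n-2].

Time-shifting property: if X(z) = Z{x[n]}, then Z{x[n-d]} = z^(-d) * X(z)
X(z) = z/(z - 1/4) for x[n] = (1/4)^n * u[n]
Z{x[n-2]} = z^(-2) * z/(z - 1/4) = z^(-1)/(z - 1/4)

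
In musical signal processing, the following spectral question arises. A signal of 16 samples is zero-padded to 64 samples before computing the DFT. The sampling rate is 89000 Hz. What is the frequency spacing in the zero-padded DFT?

Original DFT: N = 16, resolution = f_s/N = 89000/16 = 11125/2 Hz
Zero-padded DFT: N = 64, resolution = f_s/N = 89000/64 = 11125/8 Hz
Zero-padding interpolates the spectrum (finer frequency grid)
but does NOT improve the true spectral resolution (ability to resolve close frequencies).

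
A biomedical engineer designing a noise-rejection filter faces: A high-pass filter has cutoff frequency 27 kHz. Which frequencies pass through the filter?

A high-pass filter passes all frequencies above the cutoff frequency 27 kHz and attenuates lower frequencies.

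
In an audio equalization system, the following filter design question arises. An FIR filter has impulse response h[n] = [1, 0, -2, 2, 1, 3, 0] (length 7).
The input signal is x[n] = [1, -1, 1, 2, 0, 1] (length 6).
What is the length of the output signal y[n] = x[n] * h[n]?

For linear convolution, the output length is:
len(y) = len(x) + len(h) - 1 = 6 + 7 - 1 = 12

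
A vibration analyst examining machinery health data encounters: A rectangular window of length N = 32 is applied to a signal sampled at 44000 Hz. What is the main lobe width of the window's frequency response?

For a rectangular window of length N,
the main lobe width in frequency is 2*f_s/N.
= 2*44000/32 = 2750 Hz
This determines the minimum frequency separation for resolving two sinusoids.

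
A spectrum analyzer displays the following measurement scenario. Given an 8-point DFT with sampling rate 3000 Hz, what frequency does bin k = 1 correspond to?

The frequency of DFT bin k is: f_k = k * f_s / N
f_1 = 1 * 3000 / 8 = 375 Hz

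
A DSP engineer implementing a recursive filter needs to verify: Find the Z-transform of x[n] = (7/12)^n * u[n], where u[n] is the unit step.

The Z-transform of a^n * u[n] is z/(z-a) for |z| > |a|.
Here a = 7/12, so X(z) = z/(z - (7/12)) = 12z/(12z - 7)
ROC: |z| > 7/12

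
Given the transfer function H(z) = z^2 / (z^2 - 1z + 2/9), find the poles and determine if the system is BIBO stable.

Poles are roots of the denominator: z^2 - 1z + 2/9 = 0.
Quadratic formula: z = [-(-1) +/- sqrt((-1)^2 - 4*(2/9))] / 2
Discriminant = 1 - 8/9 = 1/9; sqrt = 1/3.
z = (1 +/- 1/3) / 2 => z = 2/3 or z = 1/3.
|p1| = 1/3, |p2| = 2/3.
For BIBO stability, all poles must lie inside the unit circle (|p| < 1).
System is STABLE since both |p| < 1.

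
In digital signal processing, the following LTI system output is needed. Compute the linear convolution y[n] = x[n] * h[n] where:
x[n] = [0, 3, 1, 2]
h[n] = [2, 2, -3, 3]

y[n] = sum_k x[k]*h[n-k]. Output length = len(x) + len(h) - 1 = 4 + 4 - 1 = 7.
y[0] = 0*2 = 0
y[1] = 3*2 + 0*2 = 6
y[2] = 1*2 + 3*2 + 0*-3 = 8
y[3] = 2*2 + 1*2 + 3*-3 + 0*3 = -3
y[4] = 2*2 + 1*-3 + 3*3 = 10
y[5] = 2*-3 + 1*3 = -3
y[6] = 2*3 = 6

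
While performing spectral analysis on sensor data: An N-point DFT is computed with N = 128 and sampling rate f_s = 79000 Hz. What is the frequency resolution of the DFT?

DFT frequency resolution = f_s / N
= 79000 / 128 = 9875/16 Hz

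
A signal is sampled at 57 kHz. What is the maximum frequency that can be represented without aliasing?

The maximum frequency that can be represented without aliasing
is the Nyquist frequency: f_max = f_s / 2 = 57 kHz / 2 = 57/2 kHz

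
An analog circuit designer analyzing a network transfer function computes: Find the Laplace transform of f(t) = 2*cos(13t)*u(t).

Standard pair: cos(wt)*u(t) <-> s/(s^2+w^2)
With w = 13: L{2*cos(13t)*u(t)} = 2s/(s^2+169)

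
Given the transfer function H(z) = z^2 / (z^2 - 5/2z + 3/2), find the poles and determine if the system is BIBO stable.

Poles are roots of the denominator: z^2 - 5/2z + 3/2 = 0.
Quadratic formula: z = [-(-5/2) +/- sqrt((-5/2)^2 - 4*(3/2))] / 2
Discriminant = 25/4 - 6 = 1/4; sqrt = 1/2.
z = (5/2 +/- 1/2) / 2 => z = 3/2 or z = 1.
|p1| = 3/2, |p2| = 1.
For BIBO stability, all poles must lie inside the unit circle (|p| < 1).
System is UNSTABLE since at least one |p| >= 1.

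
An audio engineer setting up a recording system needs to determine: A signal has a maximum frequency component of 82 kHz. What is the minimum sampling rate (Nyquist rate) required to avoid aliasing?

By the Nyquist-Shannon sampling theorem,
the minimum sampling rate (Nyquist rate) must be at least 2 * f_max.
Nyquist rate = 2 * 82 kHz = 164 kHz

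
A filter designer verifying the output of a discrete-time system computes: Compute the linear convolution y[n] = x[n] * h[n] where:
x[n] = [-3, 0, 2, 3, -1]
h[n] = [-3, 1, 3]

y[n] = sum_k x[k]*h[n-k]. Output length = len(x) + len(h) - 1 = 5 + 3 - 1 = 7.
y[0] = -3*-3 = 9
y[1] = 0*-3 + -3*1 = -3
y[2] = 2*-3 + 0*1 + -3*3 = -15
y[3] = 3*-3 + 2*1 + 0*3 = -7
y[4] = -1*-3 + 3*1 + 2*3 = 12
y[5] = -1*1 + 3*3 = 8
y[6] = -1*3 = -3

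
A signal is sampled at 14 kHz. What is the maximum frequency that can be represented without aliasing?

The maximum frequency that can be represented without aliasing
is the Nyquist frequency: f_max = f_s / 2 = 14 kHz / 2 = 7 kHz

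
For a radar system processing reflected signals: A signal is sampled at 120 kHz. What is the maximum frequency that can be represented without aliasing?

The maximum frequency that can be represented without aliasing
is the Nyquist frequency: f_max = f_s / 2 = 120 kHz / 2 = 60 kHz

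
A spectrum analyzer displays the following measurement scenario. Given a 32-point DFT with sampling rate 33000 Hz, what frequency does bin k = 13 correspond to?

The frequency of DFT bin k is: f_k = k * f_s / N
f_13 = 13 * 33000 / 32 = 53625/4 Hz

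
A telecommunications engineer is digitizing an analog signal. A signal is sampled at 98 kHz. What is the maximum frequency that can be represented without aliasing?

The maximum frequency that can be represented without aliasing
is the Nyquist frequency: f_max = f_s / 2 = 98 kHz / 2 = 49 kHz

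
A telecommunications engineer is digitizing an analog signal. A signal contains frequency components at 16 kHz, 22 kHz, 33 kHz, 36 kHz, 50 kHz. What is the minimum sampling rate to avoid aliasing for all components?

The highest frequency component is f_max = 50 kHz.
Nyquist rate = 2 * f_max = 2 * 50 kHz = 100 kHz.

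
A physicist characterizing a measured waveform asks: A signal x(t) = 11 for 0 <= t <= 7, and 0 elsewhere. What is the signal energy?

Energy = integral of |x(t)|^2 dt over the signal duration
= 11^2 * 7 = 121 * 7 = 847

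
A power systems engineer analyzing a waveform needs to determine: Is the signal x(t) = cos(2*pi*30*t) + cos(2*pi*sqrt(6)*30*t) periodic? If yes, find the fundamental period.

f1 = 30 Hz, f2 = 30*sqrt(6) Hz
Ratio f2/f1 = sqrt(6), which is irrational.
Since the frequency ratio is irrational, no common period exists.
The signal is not periodic.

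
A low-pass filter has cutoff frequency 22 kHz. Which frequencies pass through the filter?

A low-pass filter passes all frequencies below the cutoff frequency 22 kHz and attenuates higher frequencies.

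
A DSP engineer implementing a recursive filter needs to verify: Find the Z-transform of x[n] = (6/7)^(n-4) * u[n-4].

Time-shifting property: if X(z) = Z{x[n]}, then Z{x[n-d]} = z^(-d) * X(z)
X(z) = z/(z - 6/7) for x[n] = (6/7)^n * u[n]
Z{x[n-4]} = z^(-4) * z/(z - 6/7) = z^(-3)/(z - 6/7)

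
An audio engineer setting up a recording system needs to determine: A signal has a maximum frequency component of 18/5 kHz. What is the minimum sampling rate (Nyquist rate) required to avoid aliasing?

By the Nyquist-Shannon sampling theorem,
the minimum sampling rate (Nyquist rate) must be at least 2 * f_max.
Nyquist rate = 2 * 18/5 kHz = 36/5 kHz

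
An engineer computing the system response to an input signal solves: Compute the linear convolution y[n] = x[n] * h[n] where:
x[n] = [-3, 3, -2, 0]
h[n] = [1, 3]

y[n] = sum_k x[k]*h[n-k]. Output length = len(x) + len(h) - 1 = 4 + 2 - 1 = 5.
y[0] = -3*1 = -3
y[1] = 3*1 + -3*3 = -6
y[2] = -2*1 + 3*3 = 7
y[3] = 0*1 + -2*3 = -6
y[4] = 0*3 = 0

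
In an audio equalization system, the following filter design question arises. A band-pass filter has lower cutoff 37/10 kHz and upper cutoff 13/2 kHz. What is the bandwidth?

Bandwidth = f_high - f_low
= 13/2 kHz - 37/10 kHz = 14/5 kHz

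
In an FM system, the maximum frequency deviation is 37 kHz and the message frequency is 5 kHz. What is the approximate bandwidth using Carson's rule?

Carson's rule: BW = 2*(delta_f + f_m)
= 2*(37 + 5) kHz = 84 kHz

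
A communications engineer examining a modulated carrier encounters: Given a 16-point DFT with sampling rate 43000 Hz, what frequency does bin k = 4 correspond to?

The frequency of DFT bin k is: f_k = k * f_s / N
f_4 = 4 * 43000 / 16 = 10750 Hz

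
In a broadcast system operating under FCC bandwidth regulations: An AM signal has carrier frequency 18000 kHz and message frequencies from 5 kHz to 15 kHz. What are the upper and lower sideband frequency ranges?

Upper sideband (USB) = fc + [fm_low, fm_high] = 18000 + [5, 15] = [18005, 18015] kHz
Lower sideband (LSB) = fc - [fm_high, fm_low] = 18000 - [15, 5] = [17985, 17995] kHz
Total occupied spectrum: 17985 kHz to 18015 kHz (plus carrier at 18000 kHz)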